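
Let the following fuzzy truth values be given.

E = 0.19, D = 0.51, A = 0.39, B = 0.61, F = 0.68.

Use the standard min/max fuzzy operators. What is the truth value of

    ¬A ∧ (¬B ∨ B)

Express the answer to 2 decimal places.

¬A = 1 − 0.39 = 0.61
¬B = 1 − 0.61 = 0.39
¬B ∨ B = max(a, b) on (0.39, 0.61) = 0.61
¬A ∧ (¬B ∨ B) = min(a, b) on (0.61, 0.61) = 0.61

0.61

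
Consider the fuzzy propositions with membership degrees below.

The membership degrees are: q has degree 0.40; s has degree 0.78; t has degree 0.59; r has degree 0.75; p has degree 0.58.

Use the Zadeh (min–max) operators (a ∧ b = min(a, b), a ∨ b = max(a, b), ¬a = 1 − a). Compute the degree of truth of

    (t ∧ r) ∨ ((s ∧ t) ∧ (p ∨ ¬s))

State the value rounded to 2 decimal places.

0.59

t ∧ r = min(a, b) on (0.59, 0.75) = 0.59
s ∧ t = min(a, b) on (0.78, 0.59) = 0.59
¬s = 1 − 0.78 = 0.22
p ∨ ¬s = max(a, b) on (0.58, 0.22) = 0.58
(s ∧ t) ∧ (p ∨ ¬s) = min(a, b) on (0.59, 0.58) = 0.58
(t ∧ r) ∨ ((s ∧ t) ∧ (p ∨ ¬s)) = max(a, b) on (0.59, 0.58) = 0.59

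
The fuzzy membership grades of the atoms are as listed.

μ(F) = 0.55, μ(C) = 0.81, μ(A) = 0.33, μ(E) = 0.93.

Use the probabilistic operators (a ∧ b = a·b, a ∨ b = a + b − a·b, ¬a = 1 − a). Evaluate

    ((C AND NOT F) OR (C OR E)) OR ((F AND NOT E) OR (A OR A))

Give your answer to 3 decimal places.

0.996

NOT F = 1 − 0.5500 = 0.4500
C AND NOT F = a·b on (0.8100, 0.4500) = 0.3645
C OR E = a + b − a·b on (0.8100, 0.9300) = 0.9867
(C AND NOT F) OR (C OR E) = a + b − a·b on (0.3645, 0.9867) = 0.9915
NOT E = 1 − 0.9300 = 0.0700
F AND NOT E = a·b on (0.5500, 0.0700) = 0.0385
A OR A = a + b − a·b on (0.3300, 0.3300) = 0.5511
(F AND NOT E) OR (A OR A) = a + b − a·b on (0.0385, 0.5511) = 0.5684
((C AND NOT F) OR (C OR E)) OR ((F AND NOT E) OR (A OR A)) = a + b − a·b on (0.9915, 0.5684) = 0.9964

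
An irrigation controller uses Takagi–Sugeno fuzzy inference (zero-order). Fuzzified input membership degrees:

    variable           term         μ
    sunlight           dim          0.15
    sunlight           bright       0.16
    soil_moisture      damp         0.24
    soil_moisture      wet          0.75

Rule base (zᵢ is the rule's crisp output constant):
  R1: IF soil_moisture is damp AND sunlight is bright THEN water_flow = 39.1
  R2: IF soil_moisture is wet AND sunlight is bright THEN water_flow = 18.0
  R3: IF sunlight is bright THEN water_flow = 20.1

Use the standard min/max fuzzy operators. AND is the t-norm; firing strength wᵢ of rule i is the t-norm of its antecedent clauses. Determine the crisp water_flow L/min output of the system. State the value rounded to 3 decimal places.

25.733

R1 (z=39.1): damp=0.24, bright=0.16; AND[min(a, b)] → w = 0.16
R2 (z=18.0): wet=0.75, bright=0.16; AND[min(a, b)] → w = 0.16
R3 (z=20.1): bright=0.16 → w = 0.16
Weighted average = (0.16·39.1 + 0.16·18.0 + 0.16·20.1) / (0.16 + 0.16 + 0.16)
  = 12.3520 / 0.4800 = 25.733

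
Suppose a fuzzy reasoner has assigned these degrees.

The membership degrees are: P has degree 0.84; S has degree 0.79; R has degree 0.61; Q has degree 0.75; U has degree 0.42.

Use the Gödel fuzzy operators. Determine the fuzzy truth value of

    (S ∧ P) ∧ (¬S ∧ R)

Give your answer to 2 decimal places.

0.21

S ∧ P = min(a, b) on (0.79, 0.84) = 0.79
¬S = 1 − 0.79 = 0.21
¬S ∧ R = min(a, b) on (0.21, 0.61) = 0.21
(S ∧ P) ∧ (¬S ∧ R) = min(a, b) on (0.79, 0.21) = 0.21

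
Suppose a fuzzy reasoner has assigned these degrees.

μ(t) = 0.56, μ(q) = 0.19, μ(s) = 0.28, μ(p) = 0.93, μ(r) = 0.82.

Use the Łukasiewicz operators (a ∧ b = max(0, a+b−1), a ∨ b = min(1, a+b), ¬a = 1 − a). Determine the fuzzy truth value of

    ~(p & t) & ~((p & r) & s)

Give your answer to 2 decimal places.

0.48

p & t = max(0, a+b−1) on (0.93, 0.56) = 0.49
~(p & t) = 1 − 0.49 = 0.51
p & r = max(0, a+b−1) on (0.93, 0.82) = 0.75
(p & r) & s = max(0, a+b−1) on (0.75, 0.28) = 0.03
~((p & r) & s) = 1 − 0.03 = 0.97
~(p & t) & ~((p & r) & s) = max(0, a+b−1) on (0.51, 0.97) = 0.48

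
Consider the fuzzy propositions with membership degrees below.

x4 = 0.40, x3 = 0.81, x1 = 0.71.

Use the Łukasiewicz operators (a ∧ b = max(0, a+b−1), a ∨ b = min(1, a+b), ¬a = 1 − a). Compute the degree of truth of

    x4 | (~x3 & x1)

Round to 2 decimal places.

0.40

~x3 = 1 − 0.81 = 0.19
~x3 & x1 = max(0, a+b−1) on (0.19, 0.71) = 0.00
x4 | (~x3 & x1) = min(1, a+b) on (0.40, 0.00) = 0.40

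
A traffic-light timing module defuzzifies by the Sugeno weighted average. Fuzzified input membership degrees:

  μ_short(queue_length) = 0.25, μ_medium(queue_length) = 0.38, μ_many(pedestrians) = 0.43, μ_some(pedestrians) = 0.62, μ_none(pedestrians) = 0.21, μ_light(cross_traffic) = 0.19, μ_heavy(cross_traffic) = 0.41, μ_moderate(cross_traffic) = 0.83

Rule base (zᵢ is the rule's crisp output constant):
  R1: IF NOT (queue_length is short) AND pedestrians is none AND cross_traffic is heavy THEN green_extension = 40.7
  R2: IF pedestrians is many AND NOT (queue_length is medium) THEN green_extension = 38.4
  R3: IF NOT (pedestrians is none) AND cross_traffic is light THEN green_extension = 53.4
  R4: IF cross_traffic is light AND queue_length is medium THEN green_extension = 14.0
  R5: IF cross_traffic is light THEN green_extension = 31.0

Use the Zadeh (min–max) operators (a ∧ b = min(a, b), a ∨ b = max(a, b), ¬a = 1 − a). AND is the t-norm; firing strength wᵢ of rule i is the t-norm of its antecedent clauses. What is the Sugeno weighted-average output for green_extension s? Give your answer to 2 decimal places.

R1 (z=40.7): ¬short=1−0.25=0.75, none=0.21, heavy=0.41; AND[min(a, b)] → w = 0.21
R2 (z=38.4): many=0.43, ¬medium=1−0.38=0.62; AND[min(a, b)] → w = 0.43
R3 (z=53.4): ¬none=1−0.21=0.79, light=0.19; AND[min(a, b)] → w = 0.19
R4 (z=14.0): light=0.19, medium=0.38; AND[min(a, b)] → w = 0.19
R5 (z=31.0): light=0.19 → w = 0.19
Weighted average = (0.21·40.7 + 0.43·38.4 + 0.19·53.4 + 0.19·14.0 + 0.19·31.0) / (0.21 + 0.43 + 0.19 + 0.19 + 0.19)
  = 43.7550 / 1.2100 = 36.16

36.16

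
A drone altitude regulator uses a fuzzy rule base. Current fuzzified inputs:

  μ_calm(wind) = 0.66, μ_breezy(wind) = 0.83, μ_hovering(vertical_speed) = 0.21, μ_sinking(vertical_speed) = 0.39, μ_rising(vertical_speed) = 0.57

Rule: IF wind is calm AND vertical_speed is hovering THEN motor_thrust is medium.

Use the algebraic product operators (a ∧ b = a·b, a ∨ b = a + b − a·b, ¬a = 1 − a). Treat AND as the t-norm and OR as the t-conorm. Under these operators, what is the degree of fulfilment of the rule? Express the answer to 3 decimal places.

firing strength: calm=0.66, hovering=0.21; AND[a·b] → w = 0.1386

0.139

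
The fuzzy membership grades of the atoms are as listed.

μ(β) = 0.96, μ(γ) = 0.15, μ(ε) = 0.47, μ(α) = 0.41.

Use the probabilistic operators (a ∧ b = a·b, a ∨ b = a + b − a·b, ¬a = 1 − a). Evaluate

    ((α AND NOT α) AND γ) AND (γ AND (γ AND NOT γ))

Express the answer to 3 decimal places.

NOT α = 1 − 0.4100 = 0.5900
α AND NOT α = a·b on (0.4100, 0.5900) = 0.2419
(α AND NOT α) AND γ = a·b on (0.2419, 0.1500) = 0.0363
NOT γ = 1 − 0.1500 = 0.8500
γ AND NOT γ = a·b on (0.1500, 0.8500) = 0.1275
γ AND (γ AND NOT γ) = a·b on (0.1500, 0.1275) = 0.0191
((α AND NOT α) AND γ) AND (γ AND (γ AND NOT γ)) = a·b on (0.0363, 0.0191) = 0.0007

0.001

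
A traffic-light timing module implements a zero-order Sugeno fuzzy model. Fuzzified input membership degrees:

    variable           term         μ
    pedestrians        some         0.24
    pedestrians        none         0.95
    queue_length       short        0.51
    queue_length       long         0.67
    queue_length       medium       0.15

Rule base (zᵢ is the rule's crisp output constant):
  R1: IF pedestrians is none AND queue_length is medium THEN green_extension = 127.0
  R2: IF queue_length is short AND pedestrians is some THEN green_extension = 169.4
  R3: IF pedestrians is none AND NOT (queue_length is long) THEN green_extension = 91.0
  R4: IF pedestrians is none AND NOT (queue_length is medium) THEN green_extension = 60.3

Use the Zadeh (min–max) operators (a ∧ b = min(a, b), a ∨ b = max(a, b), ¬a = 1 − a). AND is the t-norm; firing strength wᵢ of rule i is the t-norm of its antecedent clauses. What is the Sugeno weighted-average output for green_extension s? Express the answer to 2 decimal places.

89.80

R1 (z=127.0): none=0.95, medium=0.15; AND[min(a, b)] → w = 0.15
R2 (z=169.4): short=0.51, some=0.24; AND[min(a, b)] → w = 0.24
R3 (z=91.0): none=0.95, ¬long=1−0.67=0.33; AND[min(a, b)] → w = 0.33
R4 (z=60.3): none=0.95, ¬medium=1−0.15=0.85; AND[min(a, b)] → w = 0.85
Weighted average = (0.15·127.0 + 0.24·169.4 + 0.33·91.0 + 0.85·60.3) / (0.15 + 0.24 + 0.33 + 0.85)
  = 140.9910 / 1.5700 = 89.80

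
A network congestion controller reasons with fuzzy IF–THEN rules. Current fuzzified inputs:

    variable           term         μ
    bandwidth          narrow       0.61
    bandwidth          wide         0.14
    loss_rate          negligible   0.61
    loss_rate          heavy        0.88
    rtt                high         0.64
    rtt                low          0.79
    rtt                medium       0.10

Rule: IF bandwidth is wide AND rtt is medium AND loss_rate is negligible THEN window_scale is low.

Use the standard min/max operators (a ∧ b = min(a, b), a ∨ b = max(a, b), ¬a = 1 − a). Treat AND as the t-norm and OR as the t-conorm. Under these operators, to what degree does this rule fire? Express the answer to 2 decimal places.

firing strength: wide=0.14, medium=0.10, negligible=0.61; AND[min(a, b)] → w = 0.10

0.10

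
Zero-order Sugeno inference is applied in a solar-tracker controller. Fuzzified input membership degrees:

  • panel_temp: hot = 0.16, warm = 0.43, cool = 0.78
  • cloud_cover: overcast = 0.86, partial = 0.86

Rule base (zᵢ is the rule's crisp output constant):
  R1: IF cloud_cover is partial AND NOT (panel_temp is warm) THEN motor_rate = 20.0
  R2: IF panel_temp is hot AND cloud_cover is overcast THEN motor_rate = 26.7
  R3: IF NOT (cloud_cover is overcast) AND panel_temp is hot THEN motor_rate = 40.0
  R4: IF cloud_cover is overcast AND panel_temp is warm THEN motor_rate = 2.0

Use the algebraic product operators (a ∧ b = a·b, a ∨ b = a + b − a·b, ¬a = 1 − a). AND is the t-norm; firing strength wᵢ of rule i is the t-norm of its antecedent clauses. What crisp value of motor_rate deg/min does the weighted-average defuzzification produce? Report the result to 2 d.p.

R1 (z=20.0): partial=0.86, ¬warm=1−0.43=0.57; AND[a·b] → w = 0.4902
R2 (z=26.7): hot=0.16, overcast=0.86; AND[a·b] → w = 0.1376
R3 (z=40.0): ¬overcast=1−0.86=0.14, hot=0.16; AND[a·b] → w = 0.0224
R4 (z=2.0): overcast=0.86, warm=0.43; AND[a·b] → w = 0.3698
Weighted average = (0.4902·20.0 + 0.1376·26.7 + 0.0224·40.0 + 0.3698·2.0) / (0.4902 + 0.1376 + 0.0224 + 0.3698)
  = 15.1135 / 1.0200 = 14.82

14.82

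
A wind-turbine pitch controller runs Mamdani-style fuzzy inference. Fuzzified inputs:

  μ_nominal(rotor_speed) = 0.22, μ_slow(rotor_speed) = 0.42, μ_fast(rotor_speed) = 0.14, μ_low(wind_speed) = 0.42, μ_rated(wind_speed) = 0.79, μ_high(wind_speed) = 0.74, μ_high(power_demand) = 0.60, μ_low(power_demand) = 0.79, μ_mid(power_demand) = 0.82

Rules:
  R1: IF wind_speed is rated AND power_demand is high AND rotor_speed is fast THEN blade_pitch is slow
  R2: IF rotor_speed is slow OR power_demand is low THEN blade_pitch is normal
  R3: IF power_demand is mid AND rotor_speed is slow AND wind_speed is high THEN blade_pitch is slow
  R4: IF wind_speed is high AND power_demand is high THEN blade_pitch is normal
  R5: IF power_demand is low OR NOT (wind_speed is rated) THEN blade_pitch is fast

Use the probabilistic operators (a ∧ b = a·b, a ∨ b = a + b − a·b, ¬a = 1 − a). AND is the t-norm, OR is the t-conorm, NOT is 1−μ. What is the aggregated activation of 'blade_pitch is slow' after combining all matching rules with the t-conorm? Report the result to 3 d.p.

R1: rated=0.79, high=0.60, fast=0.14; AND[a·b] → w = 0.0664
R2: slow=0.42, low=0.79; OR[a + b − a·b] → w = 0.8782
R3: mid=0.82, slow=0.42, high=0.74; AND[a·b] → w = 0.2549
R4: high=0.74, high=0.60; AND[a·b] → w = 0.4440
R5: low=0.79, ¬rated=1−0.79=0.21; OR[a + b − a·b] → w = 0.8341
Rules with consequent 'slow': {R1, R3} → strengths 0.0664, 0.2549
Aggregate via t-conorm [a + b − a·b]: 0.3043

0.304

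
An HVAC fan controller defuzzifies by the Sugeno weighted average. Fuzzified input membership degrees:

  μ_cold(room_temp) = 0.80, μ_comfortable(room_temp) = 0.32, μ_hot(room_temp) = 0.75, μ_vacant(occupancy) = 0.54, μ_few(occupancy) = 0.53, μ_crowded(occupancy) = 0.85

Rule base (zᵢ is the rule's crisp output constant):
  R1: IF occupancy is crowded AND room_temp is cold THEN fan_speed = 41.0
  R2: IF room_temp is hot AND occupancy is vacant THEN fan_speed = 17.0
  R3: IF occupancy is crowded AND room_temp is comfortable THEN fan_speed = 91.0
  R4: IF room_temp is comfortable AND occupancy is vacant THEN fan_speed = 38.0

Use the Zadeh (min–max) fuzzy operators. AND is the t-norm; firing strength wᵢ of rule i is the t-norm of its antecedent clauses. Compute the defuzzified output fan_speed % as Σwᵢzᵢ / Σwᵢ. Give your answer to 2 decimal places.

R1 (z=41.0): crowded=0.85, cold=0.80; AND[min(a, b)] → w = 0.80
R2 (z=17.0): hot=0.75, vacant=0.54; AND[min(a, b)] → w = 0.54
R3 (z=91.0): crowded=0.85, comfortable=0.32; AND[min(a, b)] → w = 0.32
R4 (z=38.0): comfortable=0.32, vacant=0.54; AND[min(a, b)] → w = 0.32
Weighted average = (0.80·41.0 + 0.54·17.0 + 0.32·91.0 + 0.32·38.0) / (0.80 + 0.54 + 0.32 + 0.32)
  = 83.2600 / 1.9800 = 42.05

42.05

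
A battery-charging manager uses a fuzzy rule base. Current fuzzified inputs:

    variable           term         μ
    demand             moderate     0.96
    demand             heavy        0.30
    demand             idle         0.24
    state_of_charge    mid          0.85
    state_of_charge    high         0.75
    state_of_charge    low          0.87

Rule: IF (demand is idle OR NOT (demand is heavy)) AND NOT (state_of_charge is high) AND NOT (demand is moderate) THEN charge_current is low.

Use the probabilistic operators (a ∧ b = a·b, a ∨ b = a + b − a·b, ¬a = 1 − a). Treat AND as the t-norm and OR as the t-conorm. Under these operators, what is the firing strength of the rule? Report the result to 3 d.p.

0.008

firing strength: (idle=0.24 OR ¬heavy=1−0.30=0.70) = 0.7720; AND[a·b] with ¬high=1−0.75=0.25, ¬moderate=1−0.96=0.04 → w = 0.0077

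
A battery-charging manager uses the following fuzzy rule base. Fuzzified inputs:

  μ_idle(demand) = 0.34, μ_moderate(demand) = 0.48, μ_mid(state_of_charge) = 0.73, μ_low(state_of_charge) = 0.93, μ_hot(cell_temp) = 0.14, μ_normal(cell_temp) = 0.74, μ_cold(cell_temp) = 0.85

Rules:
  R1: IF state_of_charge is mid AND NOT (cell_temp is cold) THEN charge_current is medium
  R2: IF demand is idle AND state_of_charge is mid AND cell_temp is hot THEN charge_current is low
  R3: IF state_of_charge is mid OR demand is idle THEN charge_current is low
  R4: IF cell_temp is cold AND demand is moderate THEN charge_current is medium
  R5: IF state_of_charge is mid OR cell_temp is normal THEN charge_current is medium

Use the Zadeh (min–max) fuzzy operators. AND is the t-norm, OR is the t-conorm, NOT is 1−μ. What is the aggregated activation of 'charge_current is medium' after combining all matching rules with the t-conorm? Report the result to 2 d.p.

R1: mid=0.73, ¬cold=1−0.85=0.15; AND[min(a, b)] → w = 0.15
R2: idle=0.34, mid=0.73, hot=0.14; AND[min(a, b)] → w = 0.14
R3: mid=0.73, idle=0.34; OR[max(a, b)] → w = 0.73
R4: cold=0.85, moderate=0.48; AND[min(a, b)] → w = 0.48
R5: mid=0.73, normal=0.74; OR[max(a, b)] → w = 0.74
Rules with consequent 'medium': {R1, R4, R5} → strengths 0.15, 0.48, 0.74
Aggregate via t-conorm [max(a, b)]: 0.74

0.74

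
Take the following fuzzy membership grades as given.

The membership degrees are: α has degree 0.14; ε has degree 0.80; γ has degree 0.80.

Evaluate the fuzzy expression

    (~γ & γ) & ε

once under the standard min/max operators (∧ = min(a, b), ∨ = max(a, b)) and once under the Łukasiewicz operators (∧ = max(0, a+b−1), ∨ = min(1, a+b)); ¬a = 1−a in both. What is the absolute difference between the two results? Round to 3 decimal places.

0.200

Under standard min/max:
  ~γ = 1 − 0.80 = 0.20
  ~γ & γ = min(a, b) on (0.20, 0.80) = 0.20
  (~γ & γ) & ε = min(a, b) on (0.20, 0.80) = 0.20
  → value = 0.2000
Under Łukasiewicz:
  ~γ = 1 − 0.80 = 0.20
  ~γ & γ = max(0, a+b−1) on (0.20, 0.80) = 0.00
  (~γ & γ) & ε = max(0, a+b−1) on (0.00, 0.80) = 0.00
  → value = 0.0000
|0.2000 − 0.0000| = 0.200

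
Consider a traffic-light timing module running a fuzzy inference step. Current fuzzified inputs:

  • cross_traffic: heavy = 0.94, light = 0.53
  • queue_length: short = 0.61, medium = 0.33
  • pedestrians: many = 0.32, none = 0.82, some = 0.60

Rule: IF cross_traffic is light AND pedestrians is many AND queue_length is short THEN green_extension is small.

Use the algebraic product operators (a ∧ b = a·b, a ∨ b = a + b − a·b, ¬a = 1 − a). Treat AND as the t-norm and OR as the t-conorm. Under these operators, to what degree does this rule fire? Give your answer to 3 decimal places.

firing strength: light=0.53, many=0.32, short=0.61; AND[a·b] → w = 0.1035

0.103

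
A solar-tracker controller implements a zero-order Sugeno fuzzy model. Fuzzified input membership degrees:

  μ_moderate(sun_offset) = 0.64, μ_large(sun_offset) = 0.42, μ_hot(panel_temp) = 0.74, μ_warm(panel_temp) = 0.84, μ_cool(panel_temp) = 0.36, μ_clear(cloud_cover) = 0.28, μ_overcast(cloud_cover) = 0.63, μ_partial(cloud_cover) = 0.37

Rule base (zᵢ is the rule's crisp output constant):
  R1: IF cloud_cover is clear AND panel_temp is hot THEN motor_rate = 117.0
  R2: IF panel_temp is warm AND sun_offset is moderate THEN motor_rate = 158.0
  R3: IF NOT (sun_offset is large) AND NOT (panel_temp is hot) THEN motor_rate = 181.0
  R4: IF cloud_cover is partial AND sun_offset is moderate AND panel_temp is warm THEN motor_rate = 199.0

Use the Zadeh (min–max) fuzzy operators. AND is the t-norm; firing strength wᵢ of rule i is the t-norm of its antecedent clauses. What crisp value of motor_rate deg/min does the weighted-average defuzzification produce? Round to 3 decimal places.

R1 (z=117.0): clear=0.28, hot=0.74; AND[min(a, b)] → w = 0.28
R2 (z=158.0): warm=0.84, moderate=0.64; AND[min(a, b)] → w = 0.64
R3 (z=181.0): ¬large=1−0.42=0.58, ¬hot=1−0.74=0.26; AND[min(a, b)] → w = 0.26
R4 (z=199.0): partial=0.37, moderate=0.64, warm=0.84; AND[min(a, b)] → w = 0.37
Weighted average = (0.28·117.0 + 0.64·158.0 + 0.26·181.0 + 0.37·199.0) / (0.28 + 0.64 + 0.26 + 0.37)
  = 254.5700 / 1.5500 = 164.239

164.239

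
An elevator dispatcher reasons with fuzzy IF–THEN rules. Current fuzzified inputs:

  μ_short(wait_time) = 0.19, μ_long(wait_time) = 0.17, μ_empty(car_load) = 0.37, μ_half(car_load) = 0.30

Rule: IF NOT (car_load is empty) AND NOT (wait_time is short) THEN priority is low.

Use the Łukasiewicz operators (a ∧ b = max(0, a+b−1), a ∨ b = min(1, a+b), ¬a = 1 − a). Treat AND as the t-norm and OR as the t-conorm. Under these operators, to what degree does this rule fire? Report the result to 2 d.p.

0.44

firing strength: ¬empty=1−0.37=0.63, ¬short=1−0.19=0.81; AND[max(0, a+b−1)] → w = 0.44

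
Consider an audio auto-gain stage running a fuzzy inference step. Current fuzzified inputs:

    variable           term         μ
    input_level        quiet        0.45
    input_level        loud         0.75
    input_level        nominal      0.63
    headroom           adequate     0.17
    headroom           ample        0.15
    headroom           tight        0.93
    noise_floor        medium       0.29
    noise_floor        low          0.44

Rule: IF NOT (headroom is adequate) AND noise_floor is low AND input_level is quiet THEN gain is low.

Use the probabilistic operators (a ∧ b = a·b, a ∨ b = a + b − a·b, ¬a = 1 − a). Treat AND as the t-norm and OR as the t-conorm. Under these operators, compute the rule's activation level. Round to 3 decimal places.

0.164

firing strength: ¬adequate=1−0.17=0.83, low=0.44, quiet=0.45; AND[a·b] → w = 0.1643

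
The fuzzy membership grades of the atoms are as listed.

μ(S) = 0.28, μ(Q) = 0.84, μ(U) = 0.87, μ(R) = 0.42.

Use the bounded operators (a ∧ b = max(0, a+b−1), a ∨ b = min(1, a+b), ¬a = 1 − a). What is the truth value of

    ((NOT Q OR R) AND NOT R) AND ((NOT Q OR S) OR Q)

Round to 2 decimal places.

NOT Q = 1 − 0.84 = 0.16
NOT Q OR R = min(1, a+b) on (0.16, 0.42) = 0.58
NOT R = 1 − 0.42 = 0.58
(NOT Q OR R) AND NOT R = max(0, a+b−1) on (0.58, 0.58) = 0.16
NOT Q = 1 − 0.84 = 0.16
NOT Q OR S = min(1, a+b) on (0.16, 0.28) = 0.44
(NOT Q OR S) OR Q = min(1, a+b) on (0.44, 0.84) = 1.00
((NOT Q OR R) AND NOT R) AND ((NOT Q OR S) OR Q) = max(0, a+b−1) on (0.16, 1.00) = 0.16

0.16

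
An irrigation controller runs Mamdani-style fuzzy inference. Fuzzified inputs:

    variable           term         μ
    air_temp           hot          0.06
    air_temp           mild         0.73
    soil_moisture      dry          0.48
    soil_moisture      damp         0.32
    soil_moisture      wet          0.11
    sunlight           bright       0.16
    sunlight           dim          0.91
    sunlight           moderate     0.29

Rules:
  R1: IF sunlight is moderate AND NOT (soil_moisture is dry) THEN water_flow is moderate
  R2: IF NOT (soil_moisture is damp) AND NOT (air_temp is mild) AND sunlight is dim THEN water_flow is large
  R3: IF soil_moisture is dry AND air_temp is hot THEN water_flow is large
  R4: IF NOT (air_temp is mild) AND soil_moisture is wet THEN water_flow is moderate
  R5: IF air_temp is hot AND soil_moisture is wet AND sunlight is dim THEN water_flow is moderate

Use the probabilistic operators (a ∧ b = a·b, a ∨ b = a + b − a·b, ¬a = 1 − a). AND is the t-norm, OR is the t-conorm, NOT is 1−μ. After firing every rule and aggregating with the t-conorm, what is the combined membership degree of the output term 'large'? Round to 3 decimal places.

0.191

R1: moderate=0.29, ¬dry=1−0.48=0.52; AND[a·b] → w = 0.1508
R2: ¬damp=1−0.32=0.68, ¬mild=1−0.73=0.27, dim=0.91; AND[a·b] → w = 0.1671
R3: dry=0.48, hot=0.06; AND[a·b] → w = 0.0288
R4: ¬mild=1−0.73=0.27, wet=0.11; AND[a·b] → w = 0.0297
R5: hot=0.06, wet=0.11, dim=0.91; AND[a·b] → w = 0.0060
Rules with consequent 'large': {R2, R3} → strengths 0.1671, 0.0288
Aggregate via t-conorm [a + b − a·b]: 0.1911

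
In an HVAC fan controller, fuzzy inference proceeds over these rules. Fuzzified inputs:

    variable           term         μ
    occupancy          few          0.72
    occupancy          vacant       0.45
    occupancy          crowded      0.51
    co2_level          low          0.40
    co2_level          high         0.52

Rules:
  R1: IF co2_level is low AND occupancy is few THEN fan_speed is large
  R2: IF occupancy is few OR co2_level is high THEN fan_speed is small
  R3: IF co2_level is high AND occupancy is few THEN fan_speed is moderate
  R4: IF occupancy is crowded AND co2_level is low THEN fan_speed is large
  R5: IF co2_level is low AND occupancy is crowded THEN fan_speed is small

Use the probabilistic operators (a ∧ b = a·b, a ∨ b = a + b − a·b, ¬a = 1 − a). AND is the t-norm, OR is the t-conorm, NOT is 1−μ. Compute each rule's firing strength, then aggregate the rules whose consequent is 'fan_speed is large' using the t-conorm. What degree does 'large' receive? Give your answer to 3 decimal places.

0.433

R1: low=0.40, few=0.72; AND[a·b] → w = 0.2880
R2: few=0.72, high=0.52; OR[a + b − a·b] → w = 0.8656
R3: high=0.52, few=0.72; AND[a·b] → w = 0.3744
R4: crowded=0.51, low=0.40; AND[a·b] → w = 0.2040
R5: low=0.40, crowded=0.51; AND[a·b] → w = 0.2040
Rules with consequent 'large': {R1, R4} → strengths 0.2880, 0.2040
Aggregate via t-conorm [a + b − a·b]: 0.4332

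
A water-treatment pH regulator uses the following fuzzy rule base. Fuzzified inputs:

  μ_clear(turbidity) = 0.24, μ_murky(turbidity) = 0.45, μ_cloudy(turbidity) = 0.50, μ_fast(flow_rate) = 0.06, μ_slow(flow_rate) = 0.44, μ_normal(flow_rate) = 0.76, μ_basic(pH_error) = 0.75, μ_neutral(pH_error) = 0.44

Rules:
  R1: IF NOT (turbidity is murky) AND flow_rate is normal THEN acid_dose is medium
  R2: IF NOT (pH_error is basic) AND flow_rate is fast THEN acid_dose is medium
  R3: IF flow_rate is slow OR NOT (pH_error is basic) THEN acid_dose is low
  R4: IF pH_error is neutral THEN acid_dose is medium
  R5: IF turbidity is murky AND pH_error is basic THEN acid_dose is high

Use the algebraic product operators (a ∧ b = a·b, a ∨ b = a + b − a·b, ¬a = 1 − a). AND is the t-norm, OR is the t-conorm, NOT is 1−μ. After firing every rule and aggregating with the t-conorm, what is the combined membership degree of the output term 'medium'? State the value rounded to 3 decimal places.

0.679

R1: ¬murky=1−0.45=0.55, normal=0.76; AND[a·b] → w = 0.4180
R2: ¬basic=1−0.75=0.25, fast=0.06; AND[a·b] → w = 0.0150
R3: slow=0.44, ¬basic=1−0.75=0.25; OR[a + b − a·b] → w = 0.5800
R4: neutral=0.44 → w = 0.4400
R5: murky=0.45, basic=0.75; AND[a·b] → w = 0.3375
Rules with consequent 'medium': {R1, R2, R4} → strengths 0.4180, 0.0150, 0.4400
Aggregate via t-conorm [a + b − a·b]: 0.6790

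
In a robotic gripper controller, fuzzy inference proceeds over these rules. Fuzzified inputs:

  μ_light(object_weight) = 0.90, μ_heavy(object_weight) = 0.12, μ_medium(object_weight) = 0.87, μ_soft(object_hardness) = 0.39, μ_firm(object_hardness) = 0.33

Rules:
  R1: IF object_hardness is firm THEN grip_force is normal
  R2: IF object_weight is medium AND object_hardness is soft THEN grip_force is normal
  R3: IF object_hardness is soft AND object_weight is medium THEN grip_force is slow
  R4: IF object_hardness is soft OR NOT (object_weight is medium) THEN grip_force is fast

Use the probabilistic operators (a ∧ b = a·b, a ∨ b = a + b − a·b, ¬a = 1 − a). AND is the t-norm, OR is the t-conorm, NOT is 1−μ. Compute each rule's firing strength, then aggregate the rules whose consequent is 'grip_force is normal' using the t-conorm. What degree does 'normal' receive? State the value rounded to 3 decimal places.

R1: firm=0.33 → w = 0.3300
R2: medium=0.87, soft=0.39; AND[a·b] → w = 0.3393
R3: soft=0.39, medium=0.87; AND[a·b] → w = 0.3393
R4: soft=0.39, ¬medium=1−0.87=0.13; OR[a + b − a·b] → w = 0.4693
Rules with consequent 'normal': {R1, R2} → strengths 0.3300, 0.3393
Aggregate via t-conorm [a + b − a·b]: 0.5573

0.557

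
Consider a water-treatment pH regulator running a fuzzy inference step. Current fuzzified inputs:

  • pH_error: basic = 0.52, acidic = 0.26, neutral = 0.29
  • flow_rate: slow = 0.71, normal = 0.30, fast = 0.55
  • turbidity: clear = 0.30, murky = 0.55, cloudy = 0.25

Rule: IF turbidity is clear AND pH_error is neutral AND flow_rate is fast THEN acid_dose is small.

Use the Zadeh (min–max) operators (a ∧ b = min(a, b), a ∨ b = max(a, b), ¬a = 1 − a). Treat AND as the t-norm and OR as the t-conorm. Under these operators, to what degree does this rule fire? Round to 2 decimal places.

0.29

firing strength: clear=0.30, neutral=0.29, fast=0.55; AND[min(a, b)] → w = 0.29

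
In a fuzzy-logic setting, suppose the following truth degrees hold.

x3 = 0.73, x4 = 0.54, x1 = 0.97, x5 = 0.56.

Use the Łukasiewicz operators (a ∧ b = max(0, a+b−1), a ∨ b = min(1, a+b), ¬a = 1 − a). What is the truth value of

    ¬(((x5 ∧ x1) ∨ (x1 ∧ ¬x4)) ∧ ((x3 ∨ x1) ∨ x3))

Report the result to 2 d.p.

0.04

x5 ∧ x1 = max(0, a+b−1) on (0.56, 0.97) = 0.53
¬x4 = 1 − 0.54 = 0.46
x1 ∧ ¬x4 = max(0, a+b−1) on (0.97, 0.46) = 0.43
(x5 ∧ x1) ∨ (x1 ∧ ¬x4) = min(1, a+b) on (0.53, 0.43) = 0.96
x3 ∨ x1 = min(1, a+b) on (0.73, 0.97) = 1.00
(x3 ∨ x1) ∨ x3 = min(1, a+b) on (1.00, 0.73) = 1.00
((x5 ∧ x1) ∨ (x1 ∧ ¬x4)) ∧ ((x3 ∨ x1) ∨ x3) = max(0, a+b−1) on (0.96, 1.00) = 0.96
¬(((x5 ∧ x1) ∨ (x1 ∧ ¬x4)) ∧ ((x3 ∨ x1) ∨ x3)) = 1 − 0.96 = 0.04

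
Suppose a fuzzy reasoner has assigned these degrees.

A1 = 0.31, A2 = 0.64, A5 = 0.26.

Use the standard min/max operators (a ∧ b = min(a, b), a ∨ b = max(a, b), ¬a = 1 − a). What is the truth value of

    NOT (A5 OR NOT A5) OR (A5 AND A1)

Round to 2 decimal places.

0.26

NOT A5 = 1 − 0.26 = 0.74
A5 OR NOT A5 = max(a, b) on (0.26, 0.74) = 0.74
NOT (A5 OR NOT A5) = 1 − 0.74 = 0.26
A5 AND A1 = min(a, b) on (0.26, 0.31) = 0.26
NOT (A5 OR NOT A5) OR (A5 AND A1) = max(a, b) on (0.26, 0.26) = 0.26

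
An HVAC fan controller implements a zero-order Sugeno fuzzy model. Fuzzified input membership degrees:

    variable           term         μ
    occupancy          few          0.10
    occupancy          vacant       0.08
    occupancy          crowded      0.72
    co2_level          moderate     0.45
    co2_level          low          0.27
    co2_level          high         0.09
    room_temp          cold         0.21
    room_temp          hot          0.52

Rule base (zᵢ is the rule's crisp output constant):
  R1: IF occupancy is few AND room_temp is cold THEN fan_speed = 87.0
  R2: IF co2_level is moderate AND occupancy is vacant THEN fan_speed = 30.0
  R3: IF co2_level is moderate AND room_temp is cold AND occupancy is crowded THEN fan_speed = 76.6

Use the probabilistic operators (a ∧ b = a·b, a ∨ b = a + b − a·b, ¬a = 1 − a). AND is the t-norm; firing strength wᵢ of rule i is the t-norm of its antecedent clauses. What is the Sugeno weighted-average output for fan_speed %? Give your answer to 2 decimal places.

64.93

R1 (z=87.0): few=0.10, cold=0.21; AND[a·b] → w = 0.0210
R2 (z=30.0): moderate=0.45, vacant=0.08; AND[a·b] → w = 0.0360
R3 (z=76.6): moderate=0.45, cold=0.21, crowded=0.72; AND[a·b] → w = 0.0680
Weighted average = (0.0210·87.0 + 0.0360·30.0 + 0.0680·76.6) / (0.0210 + 0.0360 + 0.0680)
  = 8.1189 / 0.1250 = 64.93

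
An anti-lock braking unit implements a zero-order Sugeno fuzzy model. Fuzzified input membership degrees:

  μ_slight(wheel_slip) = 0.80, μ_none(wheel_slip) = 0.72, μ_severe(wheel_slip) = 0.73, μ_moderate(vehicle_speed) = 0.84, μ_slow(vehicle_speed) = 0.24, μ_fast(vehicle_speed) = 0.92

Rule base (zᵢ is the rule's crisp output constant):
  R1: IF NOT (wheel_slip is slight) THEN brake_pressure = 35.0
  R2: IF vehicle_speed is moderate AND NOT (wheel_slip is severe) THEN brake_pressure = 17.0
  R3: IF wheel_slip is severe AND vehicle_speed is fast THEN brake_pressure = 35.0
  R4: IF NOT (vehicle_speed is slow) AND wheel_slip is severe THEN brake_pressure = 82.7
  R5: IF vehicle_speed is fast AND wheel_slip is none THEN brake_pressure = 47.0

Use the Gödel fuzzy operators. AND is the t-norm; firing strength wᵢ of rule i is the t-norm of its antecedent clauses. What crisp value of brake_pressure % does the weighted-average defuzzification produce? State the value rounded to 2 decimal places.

R1 (z=35.0): ¬slight=1−0.80=0.20 → w = 0.20
R2 (z=17.0): moderate=0.84, ¬severe=1−0.73=0.27; AND[min(a, b)] → w = 0.27
R3 (z=35.0): severe=0.73, fast=0.92; AND[min(a, b)] → w = 0.73
R4 (z=82.7): ¬slow=1−0.24=0.76, severe=0.73; AND[min(a, b)] → w = 0.73
R5 (z=47.0): fast=0.92, none=0.72; AND[min(a, b)] → w = 0.72
Weighted average = (0.20·35.0 + 0.27·17.0 + 0.73·35.0 + 0.73·82.7 + 0.72·47.0) / (0.20 + 0.27 + 0.73 + 0.73 + 0.72)
  = 131.3510 / 2.6500 = 49.57

49.57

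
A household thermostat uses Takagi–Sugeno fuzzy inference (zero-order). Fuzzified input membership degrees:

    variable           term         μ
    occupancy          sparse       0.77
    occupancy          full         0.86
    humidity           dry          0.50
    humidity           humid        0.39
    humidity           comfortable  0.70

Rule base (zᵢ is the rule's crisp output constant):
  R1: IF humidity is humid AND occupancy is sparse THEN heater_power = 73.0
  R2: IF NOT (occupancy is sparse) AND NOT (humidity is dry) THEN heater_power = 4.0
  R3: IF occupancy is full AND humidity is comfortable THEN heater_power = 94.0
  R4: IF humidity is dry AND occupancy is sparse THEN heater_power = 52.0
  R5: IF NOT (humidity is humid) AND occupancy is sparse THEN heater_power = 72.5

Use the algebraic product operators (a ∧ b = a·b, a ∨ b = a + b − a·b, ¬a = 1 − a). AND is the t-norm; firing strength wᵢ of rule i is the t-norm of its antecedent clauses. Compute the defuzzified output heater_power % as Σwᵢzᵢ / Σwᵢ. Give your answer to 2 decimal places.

R1 (z=73.0): humid=0.39, sparse=0.77; AND[a·b] → w = 0.3003
R2 (z=4.0): ¬sparse=1−0.77=0.23, ¬dry=1−0.50=0.50; AND[a·b] → w = 0.1150
R3 (z=94.0): full=0.86, comfortable=0.70; AND[a·b] → w = 0.6020
R4 (z=52.0): dry=0.50, sparse=0.77; AND[a·b] → w = 0.3850
R5 (z=72.5): ¬humid=1−0.39=0.61, sparse=0.77; AND[a·b] → w = 0.4697
Weighted average = (0.3003·73.0 + 0.1150·4.0 + 0.6020·94.0 + 0.3850·52.0 + 0.4697·72.5) / (0.3003 + 0.1150 + 0.6020 + 0.3850 + 0.4697)
  = 133.0431 / 1.8720 = 71.07

71.07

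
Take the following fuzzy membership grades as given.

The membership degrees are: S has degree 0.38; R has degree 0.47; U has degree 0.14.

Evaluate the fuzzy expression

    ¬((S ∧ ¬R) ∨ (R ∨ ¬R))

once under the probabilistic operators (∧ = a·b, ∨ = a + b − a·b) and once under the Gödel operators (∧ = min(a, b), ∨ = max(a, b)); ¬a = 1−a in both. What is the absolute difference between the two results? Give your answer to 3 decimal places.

0.271

Under probabilistic:
  ¬R = 1 − 0.4700 = 0.5300
  S ∧ ¬R = a·b on (0.3800, 0.5300) = 0.2014
  ¬R = 1 − 0.4700 = 0.5300
  R ∨ ¬R = a + b − a·b on (0.4700, 0.5300) = 0.7509
  (S ∧ ¬R) ∨ (R ∨ ¬R) = a + b − a·b on (0.2014, 0.7509) = 0.8011
  ¬((S ∧ ¬R) ∨ (R ∨ ¬R)) = 1 − 0.8011 = 0.1989
  → value = 0.1989
Under Gödel:
  ¬R = 1 − 0.47 = 0.53
  S ∧ ¬R = min(a, b) on (0.38, 0.53) = 0.38
  ¬R = 1 − 0.47 = 0.53
  R ∨ ¬R = max(a, b) on (0.47, 0.53) = 0.53
  (S ∧ ¬R) ∨ (R ∨ ¬R) = max(a, b) on (0.38, 0.53) = 0.53
  ¬((S ∧ ¬R) ∨ (R ∨ ¬R)) = 1 − 0.53 = 0.47
  → value = 0.4700
|0.1989 − 0.4700| = 0.271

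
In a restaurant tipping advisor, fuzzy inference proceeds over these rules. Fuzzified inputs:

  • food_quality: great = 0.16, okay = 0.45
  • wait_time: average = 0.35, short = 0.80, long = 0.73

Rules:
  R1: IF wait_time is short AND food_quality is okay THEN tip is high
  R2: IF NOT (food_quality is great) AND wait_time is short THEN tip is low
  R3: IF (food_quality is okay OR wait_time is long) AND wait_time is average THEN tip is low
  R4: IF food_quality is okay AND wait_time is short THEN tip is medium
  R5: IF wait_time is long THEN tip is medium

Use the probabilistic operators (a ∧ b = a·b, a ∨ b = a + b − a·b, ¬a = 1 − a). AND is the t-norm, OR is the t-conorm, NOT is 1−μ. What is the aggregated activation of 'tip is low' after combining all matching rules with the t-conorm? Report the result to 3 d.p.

R1: short=0.80, okay=0.45; AND[a·b] → w = 0.3600
R2: ¬great=1−0.16=0.84, short=0.80; AND[a·b] → w = 0.6720
R3: (okay=0.45 OR long=0.73) = 0.8515; AND[a·b] with average=0.35 → w = 0.2980
R4: okay=0.45, short=0.80; AND[a·b] → w = 0.3600
R5: long=0.73 → w = 0.7300
Rules with consequent 'low': {R2, R3} → strengths 0.6720, 0.2980
Aggregate via t-conorm [a + b − a·b]: 0.7698

0.770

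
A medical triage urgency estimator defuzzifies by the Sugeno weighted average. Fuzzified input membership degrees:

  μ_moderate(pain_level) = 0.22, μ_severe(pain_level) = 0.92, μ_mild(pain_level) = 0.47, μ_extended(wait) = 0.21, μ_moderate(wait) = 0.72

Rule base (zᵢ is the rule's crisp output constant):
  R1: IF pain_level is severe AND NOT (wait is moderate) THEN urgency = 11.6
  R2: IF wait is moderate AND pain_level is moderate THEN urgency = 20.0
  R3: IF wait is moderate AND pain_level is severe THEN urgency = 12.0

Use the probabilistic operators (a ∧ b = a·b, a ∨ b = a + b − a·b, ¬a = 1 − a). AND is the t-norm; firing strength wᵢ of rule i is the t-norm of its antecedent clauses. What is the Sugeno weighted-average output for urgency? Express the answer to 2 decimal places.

13.08

R1 (z=11.6): severe=0.92, ¬moderate=1−0.72=0.28; AND[a·b] → w = 0.2576
R2 (z=20.0): moderate=0.72, moderate=0.22; AND[a·b] → w = 0.1584
R3 (z=12.0): moderate=0.72, severe=0.92; AND[a·b] → w = 0.6624
Weighted average = (0.2576·11.6 + 0.1584·20.0 + 0.6624·12.0) / (0.2576 + 0.1584 + 0.6624)
  = 14.1050 / 1.0784 = 13.08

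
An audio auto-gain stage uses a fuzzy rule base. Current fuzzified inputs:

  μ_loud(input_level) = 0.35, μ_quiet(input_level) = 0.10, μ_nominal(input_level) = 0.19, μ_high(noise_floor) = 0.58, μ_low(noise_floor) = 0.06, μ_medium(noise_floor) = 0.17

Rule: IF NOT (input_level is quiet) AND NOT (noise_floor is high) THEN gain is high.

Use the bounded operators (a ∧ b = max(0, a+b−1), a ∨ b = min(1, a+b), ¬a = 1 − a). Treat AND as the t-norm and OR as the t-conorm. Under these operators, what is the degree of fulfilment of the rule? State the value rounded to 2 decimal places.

0.32

firing strength: ¬quiet=1−0.10=0.90, ¬high=1−0.58=0.42; AND[max(0, a+b−1)] → w = 0.32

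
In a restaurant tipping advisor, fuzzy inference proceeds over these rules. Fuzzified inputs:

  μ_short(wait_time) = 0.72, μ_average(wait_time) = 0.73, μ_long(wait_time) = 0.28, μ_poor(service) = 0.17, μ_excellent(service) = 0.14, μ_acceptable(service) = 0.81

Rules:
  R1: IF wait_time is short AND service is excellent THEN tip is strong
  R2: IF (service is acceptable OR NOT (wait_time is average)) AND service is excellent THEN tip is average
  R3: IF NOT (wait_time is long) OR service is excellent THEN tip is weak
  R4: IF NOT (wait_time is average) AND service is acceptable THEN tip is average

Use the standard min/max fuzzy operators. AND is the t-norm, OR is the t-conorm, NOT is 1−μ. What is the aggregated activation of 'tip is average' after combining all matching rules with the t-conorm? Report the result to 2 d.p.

0.27

R1: short=0.72, excellent=0.14; AND[min(a, b)] → w = 0.14
R2: (acceptable=0.81 OR ¬average=1−0.73=0.27) = 0.81; AND[min(a, b)] with excellent=0.14 → w = 0.14
R3: ¬long=1−0.28=0.72, excellent=0.14; OR[max(a, b)] → w = 0.72
R4: ¬average=1−0.73=0.27, acceptable=0.81; AND[min(a, b)] → w = 0.27
Rules with consequent 'average': {R2, R4} → strengths 0.14, 0.27
Aggregate via t-conorm [max(a, b)]: 0.27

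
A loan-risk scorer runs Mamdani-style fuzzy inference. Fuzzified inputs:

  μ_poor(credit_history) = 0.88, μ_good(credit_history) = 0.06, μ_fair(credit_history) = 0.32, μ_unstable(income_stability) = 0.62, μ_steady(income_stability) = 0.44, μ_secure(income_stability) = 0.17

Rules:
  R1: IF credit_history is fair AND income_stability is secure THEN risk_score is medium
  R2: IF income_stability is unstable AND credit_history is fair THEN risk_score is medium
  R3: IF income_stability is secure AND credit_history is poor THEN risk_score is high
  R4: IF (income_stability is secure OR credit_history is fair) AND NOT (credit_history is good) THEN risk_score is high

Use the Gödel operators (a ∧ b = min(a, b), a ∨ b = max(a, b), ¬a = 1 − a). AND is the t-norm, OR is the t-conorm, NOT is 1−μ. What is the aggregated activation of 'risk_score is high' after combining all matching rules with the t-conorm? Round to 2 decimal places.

0.32

R1: fair=0.32, secure=0.17; AND[min(a, b)] → w = 0.17
R2: unstable=0.62, fair=0.32; AND[min(a, b)] → w = 0.32
R3: secure=0.17, poor=0.88; AND[min(a, b)] → w = 0.17
R4: (secure=0.17 OR fair=0.32) = 0.32; AND[min(a, b)] with ¬good=1−0.06=0.94 → w = 0.32
Rules with consequent 'high': {R3, R4} → strengths 0.17, 0.32
Aggregate via t-conorm [max(a, b)]: 0.32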